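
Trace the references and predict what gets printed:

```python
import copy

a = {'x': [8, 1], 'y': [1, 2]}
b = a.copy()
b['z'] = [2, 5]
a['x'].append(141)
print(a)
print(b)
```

Key concept: shallow copy of dict with mutable values.
Step by step:
`a = {'x': [8, 1], 'y': [1, 2]}` → a = {'x': [8, 1], 'y': [1, 2]}
`b = a.copy()` → b = {'x': [8, 1], 'y': [1, 2]}
`b['z'] = [2, 5]` → b = {'x': [8, 1], 'y': [1, 2], 'z': [2, 5]}
`a['x'].append(141)` → a = {'x': [8, 1, 141], 'y': [1, 2]}; b = {'x': [8, 1, 141], 'y': [1, 2], 'z': [2, 5]}
`print(a)` → prints {'x': [8, 1, 141], 'y': [1, 2]}
`print(b)` → prints {'x': [8, 1, 141], 'y': [1, 2], 'z': [2, 5]}

Answer:
{'x': [8, 1, 141], 'y': [1, 2]}
{'x': [8, 1, 141], 'y': [1, 2], 'z': [2, 5]}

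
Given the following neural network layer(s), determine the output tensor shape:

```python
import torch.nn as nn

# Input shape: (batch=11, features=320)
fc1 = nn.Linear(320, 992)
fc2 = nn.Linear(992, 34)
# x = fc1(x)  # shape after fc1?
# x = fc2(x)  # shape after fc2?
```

Input: (11, 320) -> after fc1: (11, 992) -> Output: (11, 34)

Answer: (11, 34)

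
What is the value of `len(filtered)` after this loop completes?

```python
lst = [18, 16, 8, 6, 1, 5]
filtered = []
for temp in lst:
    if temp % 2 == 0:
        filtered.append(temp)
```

Count even numbers in [18, 16, 8, 6, 1, 5]
`filtered` takes the values: [] → [18] → [18, 16] → [18, 16, 8] → [18, 16, 8, 6]
So `len(filtered)` = 4

Answer: 4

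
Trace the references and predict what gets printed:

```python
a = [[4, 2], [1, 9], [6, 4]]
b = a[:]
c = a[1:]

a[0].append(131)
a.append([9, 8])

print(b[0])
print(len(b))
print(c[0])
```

Key concept: slice with nested mutation.
Step by step:
`a = [[4, 2], [1, 9], [6, 4]]` → a = [[4, 2], [1, 9], [6, 4]]
`b = a[:]` → b = [[4, 2], [1, 9], [6, 4]]
`c = a[1:]` → c = [[1, 9], [6, 4]]
`a[0].append(131)` → a = [[4, 2, 131], [1, 9], [6, 4]]; b = [[4, 2, 131], [1, 9], [6, 4]]
`a.append([9, 8])` → a = [[4, 2, 131], [1, 9], [6, 4], [9, 8]]
`print(b[0])` → prints [4, 2, 131]
`print(len(b))` → prints 3
`print(c[0])` → prints [1, 9]

Answer:
[4, 2, 131]
3
[1, 9]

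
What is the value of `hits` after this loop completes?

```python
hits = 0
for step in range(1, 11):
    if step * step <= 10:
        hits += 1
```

Count numbers where step² ≤ 10
`hits` takes the values: 0 → 1 → 2 → 3

Answer: 3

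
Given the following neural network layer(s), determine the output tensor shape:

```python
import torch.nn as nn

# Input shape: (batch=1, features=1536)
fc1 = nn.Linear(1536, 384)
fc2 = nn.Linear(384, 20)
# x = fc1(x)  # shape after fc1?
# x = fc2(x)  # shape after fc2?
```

Input: (1, 1536) -> after fc1: (1, 384) -> Output: (1, 20)

Answer: (1, 20)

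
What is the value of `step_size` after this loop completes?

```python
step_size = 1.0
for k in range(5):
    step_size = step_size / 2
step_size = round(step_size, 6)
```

Halving LR 5 times: 1 / 2^5
`step_size` takes the values: 1.0 → 0.5 → 0.25 → 0.125 → 0.0625 → 0.03125

Answer: 0.03125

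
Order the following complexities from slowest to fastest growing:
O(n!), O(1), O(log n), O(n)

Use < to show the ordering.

Ordered by growth rate: O(1) < O(log n) < O(n) < O(n!)

Answer: O(1) < O(log n) < O(n) < O(n!)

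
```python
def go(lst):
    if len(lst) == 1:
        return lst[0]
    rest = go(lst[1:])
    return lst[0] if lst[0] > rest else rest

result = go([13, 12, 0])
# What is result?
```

Recursive max over [13, 12, 0] = 13

Answer: 13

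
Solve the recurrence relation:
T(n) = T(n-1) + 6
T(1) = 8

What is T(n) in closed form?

Unrolling: T(n) = T(1) + 6·(n-1) = 8 + 6(n-1) = 6n + 2.

Answer: T(n) = 6n + 2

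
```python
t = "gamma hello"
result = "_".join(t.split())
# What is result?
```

Trace:
`t = "gamma hello"` → t = 'gamma hello'
`result = "_".join(t.split())` → result = 'gamma_hello'
So result = 'gamma_hello'

Answer: 'gamma_hello'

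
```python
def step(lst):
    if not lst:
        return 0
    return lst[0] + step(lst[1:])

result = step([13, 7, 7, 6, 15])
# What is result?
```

13 + 7 + 7 + 6 + 15 + 0 = 48

Answer: 48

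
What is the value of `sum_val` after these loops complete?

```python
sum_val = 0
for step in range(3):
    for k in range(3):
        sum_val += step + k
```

Sum of all step+k for step,k in 3x3
`sum_val` takes the values: 0 → 1 → 3 → 4 → 6 → 9 → 11 → 14 → 18

Answer: 18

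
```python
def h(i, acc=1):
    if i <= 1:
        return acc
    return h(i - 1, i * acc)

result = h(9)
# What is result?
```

Accumulator trace (n, acc): (9, 1) -> (8, 9) -> (7, 72) -> (6, 504) -> (5, 3024) -> (4, 15120) -> (3, 60480) -> (2, 181440) -> (1, 362880) -> return 362880

Answer: 362880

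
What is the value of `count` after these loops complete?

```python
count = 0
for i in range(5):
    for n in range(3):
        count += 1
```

5 * 3 = 15
`count` takes the values: 0 → 1 → 2 → 3 → 4 → 5 → 6 → 7 → 8 → 9 → 10 → 11 → 12 → 13 → 14 → 15

Answer: 15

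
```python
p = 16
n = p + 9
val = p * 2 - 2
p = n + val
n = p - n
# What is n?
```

Trace:
`p = 16` → p = 16
`n = p + 9` → n = 25
`val = p * 2 - 2` → val = 30
`p = n + val` → p = 55
`n = p - n` → n = 30
So n = 30

Answer: 30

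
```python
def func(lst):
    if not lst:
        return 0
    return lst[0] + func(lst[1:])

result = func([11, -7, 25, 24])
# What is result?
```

11 + (-7) + 25 + 24 + 0 = 53

Answer: 53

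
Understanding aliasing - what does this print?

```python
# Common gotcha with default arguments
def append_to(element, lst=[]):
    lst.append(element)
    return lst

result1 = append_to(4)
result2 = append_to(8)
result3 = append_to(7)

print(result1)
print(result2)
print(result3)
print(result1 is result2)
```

Key concept: mutable default argument gotcha.
Step by step:
`result1 = append_to(4)` → result1 = [4]
`result2 = append_to(8)` → result1 = [4, 8] (same object as result2); result2 = [4, 8] (same object as result1)
`result3 = append_to(7)` → result1 = [4, 8, 7] (same object as result2, result3); result2 = [4, 8, 7] (same object as result1, result3); result3 = [4, 8, 7] (same object as result1, result2)
`print(result1)` → prints [4, 8, 7]
`print(result2)` → prints [4, 8, 7]
`print(result3)` → prints [4, 8, 7]
`print(result1 is result2)` → prints True

Answer:
[4, 8, 7]
[4, 8, 7]
[4, 8, 7]
True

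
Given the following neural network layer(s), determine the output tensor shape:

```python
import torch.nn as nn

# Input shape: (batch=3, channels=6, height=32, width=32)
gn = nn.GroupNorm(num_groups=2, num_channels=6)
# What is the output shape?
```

Input: (3, 6, 32, 32) -> Output: (3, 6, 32, 32)

Answer: (3, 6, 32, 32)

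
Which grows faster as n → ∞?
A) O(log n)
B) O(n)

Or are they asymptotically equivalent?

O(log n) vs O(n): Higher order terms dominate.

Answer: B) O(n) grows faster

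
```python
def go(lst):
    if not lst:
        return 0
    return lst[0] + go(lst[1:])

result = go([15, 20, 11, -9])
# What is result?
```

15 + 20 + 11 + (-9) + 0 = 37

Answer: 37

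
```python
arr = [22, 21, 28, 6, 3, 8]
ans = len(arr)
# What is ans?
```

Trace:
`arr = [22, 21, 28, 6, 3, 8]` → arr = [22, 21, 28, 6, 3, 8]
`ans = len(arr)` → ans = 6
So ans = 6

Answer: 6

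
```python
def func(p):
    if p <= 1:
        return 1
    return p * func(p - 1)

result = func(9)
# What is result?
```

func(9) = 9 * 8 * 7 * 6 * 5 * 4 * 3 * 2 * 1 = 362880

Answer: 362880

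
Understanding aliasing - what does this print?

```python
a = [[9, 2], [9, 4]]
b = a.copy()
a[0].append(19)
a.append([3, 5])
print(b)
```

Key concept: shallow copy with nested lists.
Step by step:
`a = [[9, 2], [9, 4]]` → a = [[9, 2], [9, 4]]
`b = a.copy()` → b = [[9, 2], [9, 4]]
`a[0].append(19)` → a = [[9, 2, 19], [9, 4]]; b = [[9, 2, 19], [9, 4]]
`a.append([3, 5])` → a = [[9, 2, 19], [9, 4], [3, 5]]
`print(b)` → prints [[9, 2, 19], [9, 4]]

Answer: [[9, 2, 19], [9, 4]]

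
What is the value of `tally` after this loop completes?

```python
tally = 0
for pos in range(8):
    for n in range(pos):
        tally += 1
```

Triangle number: 0+1+2+...+7
`tally` takes the values: 0 → 1 → 2 → 3 → 4 → 5 → 6 → 7 → 8 → 9 → 10 → 11 → 12 → 13 → 14 → 15 → 16 → 17 → 18 → 19 → 20 → 21 → 22 → 23 → 24 → 25 → 26 → 27 → 28

Answer: 28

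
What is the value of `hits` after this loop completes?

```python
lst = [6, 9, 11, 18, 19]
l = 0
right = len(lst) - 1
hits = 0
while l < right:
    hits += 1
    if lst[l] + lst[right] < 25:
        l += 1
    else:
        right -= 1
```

Steps to find pair summing to 25
`hits` takes the values: 0 → 1 → 2 → 3 → 4

Answer: 4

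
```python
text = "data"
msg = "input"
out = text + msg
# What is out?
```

Trace:
`text = "data"` → text = 'data'
`msg = "input"` → msg = 'input'
`out = text + msg` → out = 'datainput'
So out = 'datainput'

Answer: 'datainput'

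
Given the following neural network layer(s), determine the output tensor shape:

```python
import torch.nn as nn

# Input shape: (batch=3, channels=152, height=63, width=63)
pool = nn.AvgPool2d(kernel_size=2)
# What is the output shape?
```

Input: (3, 152, 63, 63) -> Output: (3, 152, 31, 31)

Answer: (3, 152, 31, 31)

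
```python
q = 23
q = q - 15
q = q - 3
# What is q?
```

Trace:
`q = 23` → q = 23
`q = q - 15` → q = 8
`q = q - 3` → q = 5
So q = 5

Answer: 5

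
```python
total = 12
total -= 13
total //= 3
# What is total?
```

Trace:
`total = 12` → total = 12
`total -= 13` → total = -1
`total //= 3` → total = -1
So total = -1

Answer: -1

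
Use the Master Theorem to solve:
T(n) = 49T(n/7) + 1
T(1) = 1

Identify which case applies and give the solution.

a=49, b=7, f(n)=1. log_7(49) = 2. Since c=0 < 2, Case 1 applies: T(n) = Θ(n^log_b(a)) = O(n^2).

Answer: O(n^2) - Case 1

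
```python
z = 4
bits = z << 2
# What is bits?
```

Trace:
`z = 4` → z = 4
`bits = z << 2` → bits = 16
So bits = 16

Answer: 16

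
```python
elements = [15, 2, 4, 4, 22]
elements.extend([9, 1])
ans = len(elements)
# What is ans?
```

Trace:
`elements = [15, 2, 4, 4, 22]` → elements = [15, 2, 4, 4, 22]
`elements.extend([9, 1])` → elements = [15, 2, 4, 4, 22, 9, 1]
`ans = len(elements)` → ans = 7
So ans = 7

Answer: 7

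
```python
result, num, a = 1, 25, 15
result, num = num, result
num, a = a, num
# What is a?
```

Trace:
`result, num, a = 1, 25, 15` → result = 1; num = 25; a = 15
`result, num = num, result` → result = 25; num = 1
`num, a = a, num` → num = 15; a = 1
So a = 1

Answer: 1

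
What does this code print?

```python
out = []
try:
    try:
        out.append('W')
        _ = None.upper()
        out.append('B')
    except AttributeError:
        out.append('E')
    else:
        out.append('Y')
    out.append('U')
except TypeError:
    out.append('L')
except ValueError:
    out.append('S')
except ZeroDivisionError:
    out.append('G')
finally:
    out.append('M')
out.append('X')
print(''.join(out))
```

Execution trace: 'W' (inner try body) → 'E' (inner except AttributeError) → 'U' (try body, no exception) → 'M' (finally) → 'X' (after the try/except). Output: WEUMX

Answer: WEUMX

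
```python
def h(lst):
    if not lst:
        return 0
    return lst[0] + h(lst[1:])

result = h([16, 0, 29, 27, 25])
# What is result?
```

16 + 0 + 29 + 27 + 25 + 0 = 97

Answer: 97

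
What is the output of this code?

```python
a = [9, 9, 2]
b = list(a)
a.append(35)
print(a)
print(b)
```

Key concept: list() constructor creates copy.
Step by step:
`a = [9, 9, 2]` → a = [9, 9, 2]
`b = list(a)` → b = [9, 9, 2]
`a.append(35)` → a = [9, 9, 2, 35]
`print(a)` → prints [9, 9, 2, 35]
`print(b)` → prints [9, 9, 2]

Answer:
[9, 9, 2, 35]
[9, 9, 2]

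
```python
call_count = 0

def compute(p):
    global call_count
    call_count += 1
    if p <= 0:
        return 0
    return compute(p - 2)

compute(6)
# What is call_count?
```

Linear recursion stepping by 2: 4 calls from p=6 down to ≤0.

Answer: 4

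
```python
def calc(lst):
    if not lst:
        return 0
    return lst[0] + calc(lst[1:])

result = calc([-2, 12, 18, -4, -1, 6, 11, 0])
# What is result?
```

(-2) + 12 + 18 + (-4) + (-1) + 6 + 11 + 0 + 0 = 40

Answer: 40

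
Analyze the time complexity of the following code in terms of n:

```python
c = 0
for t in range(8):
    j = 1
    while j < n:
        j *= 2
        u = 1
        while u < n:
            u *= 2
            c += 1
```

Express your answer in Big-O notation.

Each loop level contributes: 1 × log n × log n. Multiplying the contributions gives O(log² n).

Answer: O(log² n)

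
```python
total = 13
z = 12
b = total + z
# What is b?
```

Trace:
`total = 13` → total = 13
`z = 12` → z = 12
`b = total + z` → b = 25
So b = 25

Answer: 25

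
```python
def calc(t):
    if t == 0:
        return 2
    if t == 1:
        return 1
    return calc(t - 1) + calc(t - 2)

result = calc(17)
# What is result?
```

Build up from base cases: calc(0)=2, calc(1)=1, calc(2)=3, calc(3)=4, calc(4)=7, calc(5)=11, calc(6)=18, ..., calc(17)=3571

Answer: 3571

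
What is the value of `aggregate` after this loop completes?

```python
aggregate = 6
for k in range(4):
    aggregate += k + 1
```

Start at 6, add 1 to 4 = 16
`aggregate` takes the values: 6 → 7 → 9 → 12 → 16

Answer: 16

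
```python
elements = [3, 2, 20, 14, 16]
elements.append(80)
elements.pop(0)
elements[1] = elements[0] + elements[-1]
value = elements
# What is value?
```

Trace:
`elements = [3, 2, 20, 14, 16]` → elements = [3, 2, 20, 14, 16]
`elements.append(80)` → elements = [3, 2, 20, 14, 16, 80]
`elements.pop(0)` → elements = [2, 20, 14, 16, 80]
`elements[1] = elements[0] + elements[-1]` → elements = [2, 82, 14, 16, 80]
`value = elements` → value = [2, 82, 14, 16, 80]
So value = [2, 82, 14, 16, 80]

Answer: [2, 82, 14, 16, 80]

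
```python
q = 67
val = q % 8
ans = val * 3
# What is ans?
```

Trace:
`q = 67` → q = 67
`val = q % 8` → val = 3
`ans = val * 3` → ans = 9
So ans = 9

Answer: 9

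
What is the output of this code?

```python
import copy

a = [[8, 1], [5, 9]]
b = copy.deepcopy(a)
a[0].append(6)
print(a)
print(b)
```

Key concept: deep copy is fully independent.
Step by step:
`a = [[8, 1], [5, 9]]` → a = [[8, 1], [5, 9]]
`b = copy.deepcopy(a)` → b = [[8, 1], [5, 9]]
`a[0].append(6)` → a = [[8, 1, 6], [5, 9]]
`print(a)` → prints [[8, 1, 6], [5, 9]]
`print(b)` → prints [[8, 1], [5, 9]]

Answer:
[[8, 1, 6], [5, 9]]
[[8, 1], [5, 9]]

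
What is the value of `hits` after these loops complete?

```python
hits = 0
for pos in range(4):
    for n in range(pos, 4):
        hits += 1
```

Upper triangle: 4 + 3 + ... + 1
`hits` takes the values: 0 → 1 → 2 → 3 → 4 → 5 → 6 → 7 → 8 → 9 → 10

Answer: 10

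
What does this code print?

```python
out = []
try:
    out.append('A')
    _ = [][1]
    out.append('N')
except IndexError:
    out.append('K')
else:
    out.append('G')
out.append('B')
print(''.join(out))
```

Execution trace: 'A' (try body) → 'K' (except IndexError) → 'B' (after the try/except). Output: AKB

Answer: AKB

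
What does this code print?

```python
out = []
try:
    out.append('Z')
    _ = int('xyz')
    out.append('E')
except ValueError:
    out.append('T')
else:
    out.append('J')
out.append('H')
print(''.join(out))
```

Execution trace: 'Z' (try body) → 'T' (except ValueError) → 'H' (after the try/except). Output: ZTH

Answer: ZTH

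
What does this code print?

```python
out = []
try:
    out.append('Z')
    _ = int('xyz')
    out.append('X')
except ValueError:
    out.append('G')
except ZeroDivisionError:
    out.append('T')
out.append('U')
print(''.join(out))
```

Execution trace: 'Z' (try body) → 'G' (except ValueError) → 'U' (after the try/except). Output: ZGU

Answer: ZGU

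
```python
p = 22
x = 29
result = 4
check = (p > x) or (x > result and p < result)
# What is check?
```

Trace:
`p = 22` → p = 22
`x = 29` → x = 29
`result = 4` → result = 4
`check = (p > x) or (x > result and p < result)` → check = False
So check = False

Answer: False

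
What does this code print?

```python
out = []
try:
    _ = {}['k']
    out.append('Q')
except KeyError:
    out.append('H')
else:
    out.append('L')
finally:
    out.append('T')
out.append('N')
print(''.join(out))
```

Execution trace: 'H' (except KeyError) → 'T' (finally) → 'N' (after the try/except). Output: HTN

Answer: HTN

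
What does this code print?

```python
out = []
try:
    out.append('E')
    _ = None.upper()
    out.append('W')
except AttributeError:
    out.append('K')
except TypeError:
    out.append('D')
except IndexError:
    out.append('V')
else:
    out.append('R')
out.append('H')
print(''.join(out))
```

Execution trace: 'E' (try body) → 'K' (except AttributeError) → 'H' (after the try/except). Output: EKH

Answer: EKH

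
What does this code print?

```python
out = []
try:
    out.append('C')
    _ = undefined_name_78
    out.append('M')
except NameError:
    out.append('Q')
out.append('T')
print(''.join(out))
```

Execution trace: 'C' (try body) → 'Q' (except NameError) → 'T' (after the try/except). Output: CQT

Answer: CQT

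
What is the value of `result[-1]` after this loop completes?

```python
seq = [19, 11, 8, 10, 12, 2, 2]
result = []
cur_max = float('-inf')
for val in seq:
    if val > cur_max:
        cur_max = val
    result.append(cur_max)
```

Running max ends at 19
`result` takes the values: [] → [19] → [19, 19] → [19, 19, 19] → [19, 19, 19, 19] → [19, 19, 19, 19, 19] → [19, 19, 19, 19, 19, 19] → [19, 19, 19, 19, 19, 19, 19]
So `result[-1]` = 19

Answer: 19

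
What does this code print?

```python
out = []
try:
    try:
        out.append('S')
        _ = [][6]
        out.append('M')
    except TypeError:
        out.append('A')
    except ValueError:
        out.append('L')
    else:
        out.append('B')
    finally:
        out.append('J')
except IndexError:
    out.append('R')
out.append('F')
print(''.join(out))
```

Execution trace: 'S' (try body) → 'J' (finally) → 'R' (outer except IndexError) → 'F' (after the try/except). Output: SJRF

Answer: SJRF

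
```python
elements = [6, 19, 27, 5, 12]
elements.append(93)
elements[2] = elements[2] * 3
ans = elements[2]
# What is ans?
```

Trace:
`elements = [6, 19, 27, 5, 12]` → elements = [6, 19, 27, 5, 12]
`elements.append(93)` → elements = [6, 19, 27, 5, 12, 93]
`elements[2] = elements[2] * 3` → elements = [6, 19, 81, 5, 12, 93]
`ans = elements[2]` → ans = 81
So ans = 81

Answer: 81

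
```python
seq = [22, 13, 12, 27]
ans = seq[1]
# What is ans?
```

Trace:
`seq = [22, 13, 12, 27]` → seq = [22, 13, 12, 27]
`ans = seq[1]` → ans = 13
So ans = 13

Answer: 13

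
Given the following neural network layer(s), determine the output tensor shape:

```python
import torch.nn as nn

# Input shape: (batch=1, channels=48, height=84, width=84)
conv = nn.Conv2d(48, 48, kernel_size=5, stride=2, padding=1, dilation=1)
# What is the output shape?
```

Input: (1, 48, 84, 84) -> Output: (1, 48, 41, 41)

Answer: (1, 48, 41, 41)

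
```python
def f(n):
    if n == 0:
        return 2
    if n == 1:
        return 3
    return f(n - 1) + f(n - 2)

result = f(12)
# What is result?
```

Build up from base cases: f(0)=2, f(1)=3, f(2)=5, f(3)=8, f(4)=13, f(5)=21, f(6)=34, ..., f(12)=610

Answer: 610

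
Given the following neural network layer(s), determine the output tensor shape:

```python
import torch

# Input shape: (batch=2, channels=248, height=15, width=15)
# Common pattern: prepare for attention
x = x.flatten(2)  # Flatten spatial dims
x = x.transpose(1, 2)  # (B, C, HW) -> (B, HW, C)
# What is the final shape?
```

Input: (2, 248, 15, 15) -> after flatten(2): (2, 248, 225) -> Output: (2, 225, 248)

Answer: (2, 225, 248)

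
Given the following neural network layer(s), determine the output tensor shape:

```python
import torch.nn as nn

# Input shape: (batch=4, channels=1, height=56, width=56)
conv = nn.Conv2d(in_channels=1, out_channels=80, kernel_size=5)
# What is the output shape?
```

Input: (4, 1, 56, 56) -> Output: (4, 80, 52, 52)

Answer: (4, 80, 52, 52)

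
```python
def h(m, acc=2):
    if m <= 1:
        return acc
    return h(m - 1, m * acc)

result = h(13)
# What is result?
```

Accumulator trace (n, acc): (13, 2) -> (12, 26) -> (11, 312) -> (10, 3432) -> (9, 34320) -> (8, 308880) -> (7, 2471040) -> (6, 17297280) -> (5, 103783680) -> (4, 518918400) -> (3, 2075673600) -> (2, 6227020800) -> (1, 12454041600) -> return 12454041600

Answer: 12454041600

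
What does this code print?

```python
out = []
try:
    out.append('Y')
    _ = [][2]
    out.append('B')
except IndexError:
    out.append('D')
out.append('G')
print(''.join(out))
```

Execution trace: 'Y' (try body) → 'D' (except IndexError) → 'G' (after the try/except). Output: YDG

Answer: YDG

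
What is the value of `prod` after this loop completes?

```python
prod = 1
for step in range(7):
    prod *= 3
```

3^7 = 2187
`prod` takes the values: 1 → 3 → 9 → 27 → 81 → 243 → 729 → 2187

Answer: 2187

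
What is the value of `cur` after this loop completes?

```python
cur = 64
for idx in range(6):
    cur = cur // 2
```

Halve 6 times: 64 // 2^6 = 1
`cur` takes the values: 64 → 32 → 16 → 8 → 4 → 2 → 1

Answer: 1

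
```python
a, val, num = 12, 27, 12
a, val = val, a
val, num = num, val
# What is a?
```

Trace:
`a, val, num = 12, 27, 12` → a = 12; val = 27; num = 12
`a, val = val, a` → a = 27; val = 12
`val, num = num, val` → val = 12; num = 12
So a = 27

Answer: 27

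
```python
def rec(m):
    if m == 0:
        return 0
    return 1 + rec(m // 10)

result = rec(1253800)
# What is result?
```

Count of digits of 1253800: 7

Answer: 7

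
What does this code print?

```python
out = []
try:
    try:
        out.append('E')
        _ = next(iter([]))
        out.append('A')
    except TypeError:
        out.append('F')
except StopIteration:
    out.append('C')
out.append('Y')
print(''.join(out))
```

Execution trace: 'E' (try body) → 'C' (outer except StopIteration) → 'Y' (after the try/except). Output: ECY

Answer: ECY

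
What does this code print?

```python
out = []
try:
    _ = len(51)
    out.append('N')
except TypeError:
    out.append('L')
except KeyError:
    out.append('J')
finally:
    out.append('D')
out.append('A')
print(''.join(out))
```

Execution trace: 'L' (except TypeError) → 'D' (finally) → 'A' (after the try/except). Output: LDA

Answer: LDA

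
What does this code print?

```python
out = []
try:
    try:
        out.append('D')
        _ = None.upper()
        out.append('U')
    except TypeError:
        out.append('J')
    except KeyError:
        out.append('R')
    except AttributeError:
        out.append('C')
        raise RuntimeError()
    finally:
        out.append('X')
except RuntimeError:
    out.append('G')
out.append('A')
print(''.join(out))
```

Execution trace: 'D' (inner try body) → 'C' (inner except AttributeError) → 'X' (inner finally) → 'G' (outer except RuntimeError) → 'A' (after the try/except). Output: DCXGA

Answer: DCXGA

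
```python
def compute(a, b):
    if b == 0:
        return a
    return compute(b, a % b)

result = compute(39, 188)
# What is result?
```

compute(39, 188) -> compute(188, 39) -> compute(39, 32) -> compute(32, 7) -> compute(7, 4) -> compute(4, 3) -> compute(3, 1) -> compute(1, 0) -> 1

Answer: 1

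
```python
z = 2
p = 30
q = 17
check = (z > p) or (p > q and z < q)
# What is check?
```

Trace:
`z = 2` → z = 2
`p = 30` → p = 30
`q = 17` → q = 17
`check = (z > p) or (p > q and z < q)` → check = True
So check = True

Answer: True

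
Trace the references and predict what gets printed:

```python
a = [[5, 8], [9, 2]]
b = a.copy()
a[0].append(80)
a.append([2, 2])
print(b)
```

Key concept: shallow copy with nested lists.
Step by step:
`a = [[5, 8], [9, 2]]` → a = [[5, 8], [9, 2]]
`b = a.copy()` → b = [[5, 8], [9, 2]]
`a[0].append(80)` → a = [[5, 8, 80], [9, 2]]; b = [[5, 8, 80], [9, 2]]
`a.append([2, 2])` → a = [[5, 8, 80], [9, 2], [2, 2]]
`print(b)` → prints [[5, 8, 80], [9, 2]]

Answer: [[5, 8, 80], [9, 2]]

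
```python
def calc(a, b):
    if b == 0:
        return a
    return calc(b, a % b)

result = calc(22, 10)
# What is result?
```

calc(22, 10) -> calc(10, 2) -> calc(2, 0) -> 2

Answer: 2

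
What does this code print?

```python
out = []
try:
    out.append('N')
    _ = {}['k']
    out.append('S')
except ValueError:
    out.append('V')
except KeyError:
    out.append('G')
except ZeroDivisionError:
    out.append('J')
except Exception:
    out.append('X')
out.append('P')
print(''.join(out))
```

Execution trace: 'N' (try body) → 'G' (except KeyError) → 'P' (after the try/except). Output: NGP

Answer: NGP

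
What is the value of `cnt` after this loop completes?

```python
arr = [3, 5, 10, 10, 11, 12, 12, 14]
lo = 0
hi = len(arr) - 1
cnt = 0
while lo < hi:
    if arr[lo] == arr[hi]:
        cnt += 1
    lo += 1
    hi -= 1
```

Count matching pairs from ends
`cnt` takes the values: 0

Answer: 0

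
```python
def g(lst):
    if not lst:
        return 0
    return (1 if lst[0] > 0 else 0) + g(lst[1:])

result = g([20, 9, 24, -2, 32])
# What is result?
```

Count of positive elements in [20, 9, 24, -2, 32] = 4

Answer: 4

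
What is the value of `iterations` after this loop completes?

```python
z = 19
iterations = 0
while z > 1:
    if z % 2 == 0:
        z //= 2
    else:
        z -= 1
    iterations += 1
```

Steps to reduce 19 to 1
`iterations` takes the values: 0 → 1 → 2 → 3 → 4 → 5 → 6

Answer: 6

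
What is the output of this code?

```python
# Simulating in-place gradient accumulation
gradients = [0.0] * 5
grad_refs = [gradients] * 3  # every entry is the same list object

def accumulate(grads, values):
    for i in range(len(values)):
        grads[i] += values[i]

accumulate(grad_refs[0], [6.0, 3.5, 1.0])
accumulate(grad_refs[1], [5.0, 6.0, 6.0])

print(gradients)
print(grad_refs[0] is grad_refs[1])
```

Key concept: gradient accumulation aliasing.
Step by step:
`gradients = [0.0] * 5` → gradients = [0.0, 0.0, 0.0, 0.0, 0.0]
`grad_refs = [gradients] * 3` → grad_refs = [[0.0, 0.0, 0.0, 0.0, 0.0], [0.0, 0.0, 0.0, 0.0, 0.0], [0.0, 0.0, 0.0, 0.0, 0.0]]
`accumulate(grad_refs[0], [6.0, 3.5, 1.0])` → gradients = [6.0, 3.5, 1.0, 0.0, 0.0]; grad_refs = [[6.0, 3.5, 1.0, 0.0, 0.0], [6.0, 3.5, 1.0, 0.0, 0.0], [6.0, 3.5, 1.0, 0.0, 0.0]]
`accumulate(grad_refs[1], [5.0, 6.0, 6.0])` → gradients = [11.0, 9.5, 7.0, 0.0, 0.0]; grad_refs = [[11.0, 9.5, 7.0, 0.0, 0.0], [11.0, 9.5, 7.0, 0.0, 0.0], [11.0, 9.5, 7.0, 0.0, 0.0]]
`print(gradients)` → prints [11.0, 9.5, 7.0, 0.0, 0.0]
`print(grad_refs[0] is grad_refs[1])` → prints True

Answer:
[11.0, 9.5, 7.0, 0.0, 0.0]
True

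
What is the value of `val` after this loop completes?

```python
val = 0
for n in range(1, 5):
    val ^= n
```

XOR of 1 to 4
`val` takes the values: 0 → 1 → 3 → 0 → 4

Answer: 4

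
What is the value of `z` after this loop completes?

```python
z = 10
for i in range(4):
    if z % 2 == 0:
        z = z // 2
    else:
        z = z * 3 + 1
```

Collatz-style transformation from 10
`z` takes the values: 10 → 5 → 16 → 8 → 4

Answer: 4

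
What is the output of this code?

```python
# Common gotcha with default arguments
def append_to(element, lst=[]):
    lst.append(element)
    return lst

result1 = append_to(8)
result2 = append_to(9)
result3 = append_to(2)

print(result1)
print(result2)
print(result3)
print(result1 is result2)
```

Key concept: mutable default argument gotcha.
Step by step:
`result1 = append_to(8)` → result1 = [8]
`result2 = append_to(9)` → result1 = [8, 9] (same object as result2); result2 = [8, 9] (same object as result1)
`result3 = append_to(2)` → result1 = [8, 9, 2] (same object as result2, result3); result2 = [8, 9, 2] (same object as result1, result3); result3 = [8, 9, 2] (same object as result1, result2)
`print(result1)` → prints [8, 9, 2]
`print(result2)` → prints [8, 9, 2]
`print(result3)` → prints [8, 9, 2]
`print(result1 is result2)` → prints True

Answer:
[8, 9, 2]
[8, 9, 2]
[8, 9, 2]
True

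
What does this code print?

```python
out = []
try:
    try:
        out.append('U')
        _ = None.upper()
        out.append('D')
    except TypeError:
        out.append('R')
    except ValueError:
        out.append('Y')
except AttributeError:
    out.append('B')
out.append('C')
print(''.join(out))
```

Execution trace: 'U' (try body) → 'B' (outer except AttributeError) → 'C' (after the try/except). Output: UBC

Answer: UBC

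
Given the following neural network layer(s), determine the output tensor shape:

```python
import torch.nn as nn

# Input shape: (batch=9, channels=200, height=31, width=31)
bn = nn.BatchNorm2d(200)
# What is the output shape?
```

Input: (9, 200, 31, 31) -> Output: (9, 200, 31, 31)

Answer: (9, 200, 31, 31)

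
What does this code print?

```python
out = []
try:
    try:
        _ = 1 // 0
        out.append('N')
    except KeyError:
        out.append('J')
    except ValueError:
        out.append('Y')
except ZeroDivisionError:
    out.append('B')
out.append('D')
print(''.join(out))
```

Execution trace: 'B' (outer except ZeroDivisionError) → 'D' (after the try/except). Output: BD

Answer: BD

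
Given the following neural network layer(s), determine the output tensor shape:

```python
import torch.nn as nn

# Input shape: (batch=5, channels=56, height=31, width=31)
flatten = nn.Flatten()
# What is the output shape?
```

Input: (5, 56, 31, 31) -> Output: (5, 53816)

Answer: (5, 53816)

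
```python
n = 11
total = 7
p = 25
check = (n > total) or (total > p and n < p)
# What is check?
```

Trace:
`n = 11` → n = 11
`total = 7` → total = 7
`p = 25` → p = 25
`check = (n > total) or (total > p and n < p)` → check = True
So check = True

Answer: True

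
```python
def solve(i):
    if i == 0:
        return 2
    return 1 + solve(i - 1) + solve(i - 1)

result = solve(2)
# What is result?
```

solve(i) = 1 + 2·solve(i-1), solve(0)=2. Closed form: (2+1)·2^2 - 1 = 11.

Answer: 11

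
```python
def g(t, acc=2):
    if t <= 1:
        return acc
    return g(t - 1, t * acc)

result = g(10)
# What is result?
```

Accumulator trace (n, acc): (10, 2) -> (9, 20) -> (8, 180) -> (7, 1440) -> (6, 10080) -> (5, 60480) -> (4, 302400) -> (3, 1209600) -> (2, 3628800) -> (1, 7257600) -> return 7257600

Answer: 7257600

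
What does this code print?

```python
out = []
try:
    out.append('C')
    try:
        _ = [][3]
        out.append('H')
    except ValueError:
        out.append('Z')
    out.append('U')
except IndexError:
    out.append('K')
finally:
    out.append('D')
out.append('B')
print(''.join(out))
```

Execution trace: 'C' (try body) → 'K' (except IndexError) → 'D' (finally) → 'B' (after the try/except). Output: CKDB

Answer: CKDB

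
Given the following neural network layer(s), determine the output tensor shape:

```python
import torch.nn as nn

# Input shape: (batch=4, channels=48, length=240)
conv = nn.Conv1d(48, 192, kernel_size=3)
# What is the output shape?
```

Input: (4, 48, 240) -> Output: (4, 192, 238)

Answer: (4, 192, 238)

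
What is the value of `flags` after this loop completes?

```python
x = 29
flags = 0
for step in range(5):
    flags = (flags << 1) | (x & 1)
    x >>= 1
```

Reverse lowest 5 bits of 29
`flags` takes the values: 0 → 1 → 2 → 5 → 11 → 23

Answer: 23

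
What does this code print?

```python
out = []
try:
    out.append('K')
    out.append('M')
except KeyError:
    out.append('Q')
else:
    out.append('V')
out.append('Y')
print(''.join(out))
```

Execution trace: 'K' (try body) → 'M' (try body, no exception) → 'V' (else) → 'Y' (after the try/except). Output: KMVY

Answer: KMVY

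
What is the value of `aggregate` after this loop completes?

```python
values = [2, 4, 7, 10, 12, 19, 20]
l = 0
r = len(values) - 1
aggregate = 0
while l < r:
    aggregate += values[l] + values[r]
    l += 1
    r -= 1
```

Sum of pairs from ends
`aggregate` takes the values: 0 → 22 → 45 → 64

Answer: 64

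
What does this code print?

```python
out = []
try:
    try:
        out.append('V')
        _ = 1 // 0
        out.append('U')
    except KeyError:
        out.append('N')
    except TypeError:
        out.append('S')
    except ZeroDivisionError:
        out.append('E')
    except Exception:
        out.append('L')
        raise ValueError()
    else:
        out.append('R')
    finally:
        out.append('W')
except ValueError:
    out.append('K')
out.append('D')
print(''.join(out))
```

Execution trace: 'V' (inner try body) → 'E' (inner except ZeroDivisionError) → 'W' (inner finally) → 'D' (after the try/except). Output: VEWD

Answer: VEWD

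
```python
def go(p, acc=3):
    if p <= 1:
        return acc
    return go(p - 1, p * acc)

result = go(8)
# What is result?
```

Accumulator trace (n, acc): (8, 3) -> (7, 24) -> (6, 168) -> (5, 1008) -> (4, 5040) -> (3, 20160) -> (2, 60480) -> (1, 120960) -> return 120960

Answer: 120960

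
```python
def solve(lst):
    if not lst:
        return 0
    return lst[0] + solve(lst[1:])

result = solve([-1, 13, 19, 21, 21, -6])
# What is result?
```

(-1) + 13 + 19 + 21 + 21 + (-6) + 0 = 67

Answer: 67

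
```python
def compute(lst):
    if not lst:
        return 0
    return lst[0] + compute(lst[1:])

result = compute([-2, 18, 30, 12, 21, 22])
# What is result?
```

(-2) + 18 + 30 + 12 + 21 + 22 + 0 = 101

Answer: 101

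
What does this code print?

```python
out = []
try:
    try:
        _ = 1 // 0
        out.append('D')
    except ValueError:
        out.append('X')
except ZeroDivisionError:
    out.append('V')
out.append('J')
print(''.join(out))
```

Execution trace: 'V' (outer except ZeroDivisionError) → 'J' (after the try/except). Output: VJ

Answer: VJ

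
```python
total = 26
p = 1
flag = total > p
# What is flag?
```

Trace:
`total = 26` → total = 26
`p = 1` → p = 1
`flag = total > p` → flag = True
So flag = True

Answer: True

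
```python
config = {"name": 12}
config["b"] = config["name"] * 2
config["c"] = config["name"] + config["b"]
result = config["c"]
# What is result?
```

Trace:
`config = {"name": 12}` → config = {'name': 12}
`config["b"] = config["name"] * 2` → config = {'name': 12, 'b': 24}
`config["c"] = config["name"] + config["b"]` → config = {'name': 12, 'b': 24, 'c': 36}
`result = config["c"]` → result = 36
So result = 36

Answer: 36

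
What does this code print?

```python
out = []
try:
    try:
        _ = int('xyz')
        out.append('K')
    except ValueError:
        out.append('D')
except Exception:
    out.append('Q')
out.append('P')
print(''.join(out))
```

Execution trace: 'D' (inner except ValueError) → 'P' (after the try/except). Output: DP

Answer: DP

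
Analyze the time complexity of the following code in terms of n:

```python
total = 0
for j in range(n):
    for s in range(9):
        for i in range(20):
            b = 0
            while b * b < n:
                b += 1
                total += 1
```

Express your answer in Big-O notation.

Each loop level contributes: n × 1 × 1 × √n. Multiplying the contributions gives O(n√n).

Answer: O(n√n)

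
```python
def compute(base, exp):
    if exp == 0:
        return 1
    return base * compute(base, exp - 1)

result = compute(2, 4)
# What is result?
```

compute(2, 4) = 2 * 2 * 2 * 2 = 16

Answer: 16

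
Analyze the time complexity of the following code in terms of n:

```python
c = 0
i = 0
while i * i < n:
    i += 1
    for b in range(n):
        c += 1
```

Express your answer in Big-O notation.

Each loop level contributes: √n × n. Multiplying the contributions gives O(n√n).

Answer: O(n√n)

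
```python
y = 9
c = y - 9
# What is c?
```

Trace:
`y = 9` → y = 9
`c = y - 9` → c = 0
So c = 0

Answer: 0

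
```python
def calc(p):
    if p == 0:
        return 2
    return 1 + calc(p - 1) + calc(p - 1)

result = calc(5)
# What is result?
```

calc(p) = 1 + 2·calc(p-1), calc(0)=2. Closed form: (2+1)·2^5 - 1 = 95.

Answer: 95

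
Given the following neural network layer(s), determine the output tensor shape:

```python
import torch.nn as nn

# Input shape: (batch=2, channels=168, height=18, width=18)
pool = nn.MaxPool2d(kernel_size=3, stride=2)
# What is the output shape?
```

Input: (2, 168, 18, 18) -> Output: (2, 168, 8, 8)

Answer: (2, 168, 8, 8)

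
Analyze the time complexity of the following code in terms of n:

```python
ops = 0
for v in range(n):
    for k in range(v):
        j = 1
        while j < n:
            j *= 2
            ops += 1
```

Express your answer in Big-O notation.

Each loop level contributes: n × n × log n. Multiplying the contributions gives O(n^2 log n).

Answer: O(n^2 log n)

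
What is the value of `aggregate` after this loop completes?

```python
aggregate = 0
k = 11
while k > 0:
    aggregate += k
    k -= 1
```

Sum 11 down to 1
`aggregate` takes the values: 0 → 11 → 21 → 30 → 38 → 45 → 51 → 56 → 60 → 63 → 65 → 66

Answer: 66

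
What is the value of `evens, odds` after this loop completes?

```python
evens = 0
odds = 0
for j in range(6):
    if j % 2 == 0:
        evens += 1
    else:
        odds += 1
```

Count evens and odds in range(6)
`evens, odds` takes the values: (0, 0) → (1, 0) → (1, 1) → (2, 1) → (2, 2) → (3, 2) → (3, 3)

Answer: 3, 3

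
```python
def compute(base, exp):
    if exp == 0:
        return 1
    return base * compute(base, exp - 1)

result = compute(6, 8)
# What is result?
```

compute(6, 8) = 6 * 6 * 6 * 6 * 6 * 6 * 6 * 6 = 1679616

Answer: 1679616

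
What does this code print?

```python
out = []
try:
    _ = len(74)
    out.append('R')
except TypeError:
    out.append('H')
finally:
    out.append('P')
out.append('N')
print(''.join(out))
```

Execution trace: 'H' (except TypeError) → 'P' (finally) → 'N' (after the try/except). Output: HPN

Answer: HPN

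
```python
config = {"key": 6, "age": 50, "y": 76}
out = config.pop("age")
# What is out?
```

Trace:
`config = {"key": 6, "age": 50, "y": 76}` → config = {'key': 6, 'age': 50, 'y': 76}
`out = config.pop("age")` → config = {'key': 6, 'y': 76}; out = 50
So out = 50

Answer: 50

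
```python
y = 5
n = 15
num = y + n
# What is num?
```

Trace:
`y = 5` → y = 5
`n = 15` → n = 15
`num = y + n` → num = 20
So num = 20

Answer: 20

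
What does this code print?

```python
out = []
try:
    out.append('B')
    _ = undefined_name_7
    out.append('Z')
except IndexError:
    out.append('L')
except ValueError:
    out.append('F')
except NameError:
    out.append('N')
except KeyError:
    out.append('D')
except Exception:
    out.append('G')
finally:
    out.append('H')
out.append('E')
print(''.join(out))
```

Execution trace: 'B' (try body) → 'N' (except NameError) → 'H' (finally) → 'E' (after the try/except). Output: BNHE

Answer: BNHE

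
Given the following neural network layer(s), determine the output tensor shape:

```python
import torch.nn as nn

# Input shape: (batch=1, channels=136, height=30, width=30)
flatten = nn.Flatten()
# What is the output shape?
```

Input: (1, 136, 30, 30) -> Output: (1, 122400)

Answer: (1, 122400)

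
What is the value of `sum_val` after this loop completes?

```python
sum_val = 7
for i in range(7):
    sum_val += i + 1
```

Start at 7, add 1 to 7 = 35
`sum_val` takes the values: 7 → 8 → 10 → 13 → 17 → 22 → 28 → 35

Answer: 35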